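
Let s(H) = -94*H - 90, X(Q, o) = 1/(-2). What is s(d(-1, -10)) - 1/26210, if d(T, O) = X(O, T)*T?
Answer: -3590771/26210 ≈ -137.00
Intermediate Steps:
X(Q, o) = -½
d(T, O) = -T/2
s(H) = -90 - 94*H
s(d(-1, -10)) - 1/26210 = (-90 - (-47)*(-1)) - 1/26210 = (-90 - 94*½) - 1*1/26210 = (-90 - 47) - 1/26210 = -137 - 1/26210 = -3590771/26210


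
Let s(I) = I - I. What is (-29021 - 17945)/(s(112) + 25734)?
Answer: -23483/12867 ≈ -1.8251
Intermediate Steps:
s(I) = 0
(-29021 - 17945)/(s(112) + 25734) = (-29021 - 17945)/(0 + 25734) = -46966/25734 = -46966*1/25734 = -23483/12867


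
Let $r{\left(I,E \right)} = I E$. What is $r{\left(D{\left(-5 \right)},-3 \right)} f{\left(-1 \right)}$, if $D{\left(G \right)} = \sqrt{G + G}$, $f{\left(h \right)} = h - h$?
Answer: $0$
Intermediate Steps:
$f{\left(h \right)} = 0$
$D{\left(G \right)} = \sqrt{2} \sqrt{G}$ ($D{\left(G \right)} = \sqrt{2 G} = \sqrt{2} \sqrt{G}$)
$r{\left(I,E \right)} = E I$
$r{\left(D{\left(-5 \right)},-3 \right)} f{\left(-1 \right)} = - 3 \sqrt{2} \sqrt{-5} \cdot 0 = - 3 \sqrt{2} i \sqrt{5} \cdot 0 = - 3 i \sqrt{10} \cdot 0 = 0$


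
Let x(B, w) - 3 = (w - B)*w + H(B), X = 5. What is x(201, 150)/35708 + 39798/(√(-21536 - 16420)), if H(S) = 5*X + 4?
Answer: -3809/17854 - 6633*I*√9489/3163 ≈ -0.21334 - 204.28*I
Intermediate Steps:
H(S) = 29 (H(S) = 5*5 + 4 = 25 + 4 = 29)
x(B, w) = 32 + w*(w - B) (x(B, w) = 3 + ((w - B)*w + 29) = 3 + (w*(w - B) + 29) = 3 + (29 + w*(w - B)) = 32 + w*(w - B))
x(201, 150)/35708 + 39798/(√(-21536 - 16420)) = (32 + 150² - 1*201*150)/35708 + 39798/(√(-21536 - 16420)) = (32 + 22500 - 30150)*(1/35708) + 39798/(√(-37956)) = -7618*1/35708 + 39798/((2*I*√9489)) = -3809/17854 + 39798*(-I*√9489/18978) = -3809/17854 - 6633*I*√9489/3163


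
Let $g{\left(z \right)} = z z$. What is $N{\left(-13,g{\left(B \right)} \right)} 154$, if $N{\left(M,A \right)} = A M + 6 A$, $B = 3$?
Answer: $-9702$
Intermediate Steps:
$g{\left(z \right)} = z^{2}$
$N{\left(M,A \right)} = 6 A + A M$
$N{\left(-13,g{\left(B \right)} \right)} 154 = 3^{2} \left(6 - 13\right) 154 = 9 \left(-7\right) 154 = \left(-63\right) 154 = -9702$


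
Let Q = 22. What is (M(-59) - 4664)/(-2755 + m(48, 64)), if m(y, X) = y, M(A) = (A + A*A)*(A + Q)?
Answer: 131278/2707 ≈ 48.496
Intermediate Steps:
M(A) = (22 + A)*(A + A²) (M(A) = (A + A*A)*(A + 22) = (A + A²)*(22 + A) = (22 + A)*(A + A²))
(M(-59) - 4664)/(-2755 + m(48, 64)) = (-59*(22 + (-59)² + 23*(-59)) - 4664)/(-2755 + 48) = (-59*(22 + 3481 - 1357) - 4664)/(-2707) = (-59*2146 - 4664)*(-1/2707) = (-126614 - 4664)*(-1/2707) = -131278*(-1/2707) = 131278/2707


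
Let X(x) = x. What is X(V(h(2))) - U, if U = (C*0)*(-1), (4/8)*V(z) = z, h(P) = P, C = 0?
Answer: 4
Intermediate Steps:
V(z) = 2*z
U = 0 (U = (0*0)*(-1) = 0*(-1) = 0)
X(V(h(2))) - U = 2*2 - 1*0 = 4 + 0 = 4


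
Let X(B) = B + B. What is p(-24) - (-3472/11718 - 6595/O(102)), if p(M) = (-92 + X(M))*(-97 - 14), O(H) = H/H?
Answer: 597653/27 ≈ 22135.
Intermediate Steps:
O(H) = 1
X(B) = 2*B
p(M) = 10212 - 222*M (p(M) = (-92 + 2*M)*(-97 - 14) = (-92 + 2*M)*(-111) = 10212 - 222*M)
p(-24) - (-3472/11718 - 6595/O(102)) = (10212 - 222*(-24)) - (-3472/11718 - 6595/1) = (10212 + 5328) - (-3472*1/11718 - 6595*1) = 15540 - (-8/27 - 6595) = 15540 - 1*(-178073/27) = 15540 + 178073/27 = 597653/27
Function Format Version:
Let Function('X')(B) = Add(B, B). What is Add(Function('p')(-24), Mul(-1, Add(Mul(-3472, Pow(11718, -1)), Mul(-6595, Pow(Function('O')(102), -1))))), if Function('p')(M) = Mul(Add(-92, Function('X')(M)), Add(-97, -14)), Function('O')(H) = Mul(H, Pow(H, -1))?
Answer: Rational(597653, 27) ≈ 22135.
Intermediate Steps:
Function('O')(H) = 1
Function('X')(B) = Mul(2, B)
Function('p')(M) = Add(10212, Mul(-222, M)) (Function('p')(M) = Mul(Add(-92, Mul(2, M)), Add(-97, -14)) = Mul(Add(-92, Mul(2, M)), -111) = Add(10212, Mul(-222, M)))
Add(Function('p')(-24), Mul(-1, Add(Mul(-3472, Pow(11718, -1)), Mul(-6595, Pow(Function('O')(102), -1))))) = Add(Add(10212, Mul(-222, -24)), Mul(-1, Add(Mul(-3472, Pow(11718, -1)), Mul(-6595, Pow(1, -1))))) = Add(Add(10212, 5328), Mul(-1, Add(Mul(-3472, Rational(1, 11718)), Mul(-6595, 1)))) = Add(15540, Mul(-1, Add(Rational(-8, 27), -6595))) = Add(15540, Mul(-1, Rational(-178073, 27))) = Add(15540, Rational(178073, 27)) = Rational(597653, 27)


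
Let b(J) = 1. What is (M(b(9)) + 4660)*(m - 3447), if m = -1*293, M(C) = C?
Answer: -17432140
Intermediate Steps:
m = -293
(M(b(9)) + 4660)*(m - 3447) = (1 + 4660)*(-293 - 3447) = 4661*(-3740) = -17432140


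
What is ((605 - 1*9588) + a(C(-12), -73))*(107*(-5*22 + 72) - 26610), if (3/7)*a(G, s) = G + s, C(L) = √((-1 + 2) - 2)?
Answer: 842362960/3 - 214732*I/3 ≈ 2.8079e+8 - 71577.0*I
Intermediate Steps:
C(L) = I (C(L) = √(1 - 2) = √(-1) = I)
a(G, s) = 7*G/3 + 7*s/3 (a(G, s) = 7*(G + s)/3 = 7*G/3 + 7*s/3)
((605 - 1*9588) + a(C(-12), -73))*(107*(-5*22 + 72) - 26610) = ((605 - 1*9588) + (7*I/3 + (7/3)*(-73)))*(107*(-5*22 + 72) - 26610) = ((605 - 9588) + (7*I/3 - 511/3))*(107*(-110 + 72) - 26610) = (-8983 + (-511/3 + 7*I/3))*(107*(-38) - 26610) = (-27460/3 + 7*I/3)*(-4066 - 26610) = (-27460/3 + 7*I/3)*(-30676) = 842362960/3 - 214732*I/3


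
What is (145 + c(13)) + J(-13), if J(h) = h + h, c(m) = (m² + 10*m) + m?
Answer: 431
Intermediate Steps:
c(m) = m² + 11*m
J(h) = 2*h
(145 + c(13)) + J(-13) = (145 + 13*(11 + 13)) + 2*(-13) = (145 + 13*24) - 26 = (145 + 312) - 26 = 457 - 26 = 431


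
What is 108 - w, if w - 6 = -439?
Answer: 541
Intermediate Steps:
w = -433 (w = 6 - 439 = -433)
108 - w = 108 - 1*(-433) = 108 + 433 = 541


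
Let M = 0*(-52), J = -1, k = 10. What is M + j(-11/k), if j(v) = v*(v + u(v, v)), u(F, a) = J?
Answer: 231/100 ≈ 2.3100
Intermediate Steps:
M = 0
u(F, a) = -1
j(v) = v*(-1 + v) (j(v) = v*(v - 1) = v*(-1 + v))
M + j(-11/k) = 0 + (-11/10)*(-1 - 11/10) = 0 + (-11*1/10)*(-1 - 11*1/10) = 0 - 11*(-1 - 11/10)/10 = 0 - 11/10*(-21/10) = 0 + 231/100 = 231/100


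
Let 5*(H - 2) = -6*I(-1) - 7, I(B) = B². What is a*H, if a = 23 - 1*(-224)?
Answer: -741/5 ≈ -148.20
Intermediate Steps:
H = -⅗ (H = 2 + (-6*(-1)² - 7)/5 = 2 + (-6*1 - 7)/5 = 2 + (-6 - 7)/5 = 2 + (⅕)*(-13) = 2 - 13/5 = -⅗ ≈ -0.60000)
a = 247 (a = 23 + 224 = 247)
a*H = 247*(-⅗) = -741/5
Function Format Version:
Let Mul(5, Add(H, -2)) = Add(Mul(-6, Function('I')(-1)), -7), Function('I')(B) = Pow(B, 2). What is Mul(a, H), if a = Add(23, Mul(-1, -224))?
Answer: Rational(-741, 5) ≈ -148.20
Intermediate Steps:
H = Rational(-3, 5) (H = Add(2, Mul(Rational(1, 5), Add(Mul(-6, Pow(-1, 2)), -7))) = Add(2, Mul(Rational(1, 5), Add(Mul(-6, 1), -7))) = Add(2, Mul(Rational(1, 5), Add(-6, -7))) = Add(2, Mul(Rational(1, 5), -13)) = Add(2, Rational(-13, 5)) = Rational(-3, 5) ≈ -0.60000)
a = 247 (a = Add(23, 224) = 247)
Mul(a, H) = Mul(247, Rational(-3, 5)) = Rational(-741, 5)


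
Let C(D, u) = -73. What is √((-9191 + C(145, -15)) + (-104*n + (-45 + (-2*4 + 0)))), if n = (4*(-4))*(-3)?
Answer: I*√14309 ≈ 119.62*I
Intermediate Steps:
n = 48 (n = -16*(-3) = 48)
√((-9191 + C(145, -15)) + (-104*n + (-45 + (-2*4 + 0)))) = √((-9191 - 73) + (-104*48 + (-45 + (-2*4 + 0)))) = √(-9264 + (-4992 + (-45 + (-8 + 0)))) = √(-9264 + (-4992 + (-45 - 8))) = √(-9264 + (-4992 - 53)) = √(-9264 - 5045) = √(-14309) = I*√14309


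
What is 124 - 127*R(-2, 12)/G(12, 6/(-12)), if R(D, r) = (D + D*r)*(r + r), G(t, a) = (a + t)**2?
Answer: 382588/529 ≈ 723.23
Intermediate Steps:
R(D, r) = 2*r*(D + D*r) (R(D, r) = (D + D*r)*(2*r) = 2*r*(D + D*r))
124 - 127*R(-2, 12)/G(12, 6/(-12)) = 124 - 127*2*(-2)*12*(1 + 12)/((6/(-12) + 12)**2) = 124 - 127*2*(-2)*12*13/((6*(-1/12) + 12)**2) = 124 - (-79248)/((-1/2 + 12)**2) = 124 - (-79248)/((23/2)**2) = 124 - (-79248)/529/4 = 124 - (-79248)*4/529 = 124 - 127*(-2496/529) = 124 + 316992/529 = 382588/529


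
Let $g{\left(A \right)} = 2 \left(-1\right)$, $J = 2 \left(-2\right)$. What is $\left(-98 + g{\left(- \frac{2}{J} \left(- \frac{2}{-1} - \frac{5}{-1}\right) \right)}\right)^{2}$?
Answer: $10000$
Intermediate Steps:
$J = -4$
$g{\left(A \right)} = -2$
$\left(-98 + g{\left(- \frac{2}{J} \left(- \frac{2}{-1} - \frac{5}{-1}\right) \right)}\right)^{2} = \left(-98 - 2\right)^{2} = \left(-100\right)^{2} = 10000$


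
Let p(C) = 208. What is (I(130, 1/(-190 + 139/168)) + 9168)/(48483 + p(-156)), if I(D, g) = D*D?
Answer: 26068/48691 ≈ 0.53538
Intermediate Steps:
I(D, g) = D**2
(I(130, 1/(-190 + 139/168)) + 9168)/(48483 + p(-156)) = (130**2 + 9168)/(48483 + 208) = (16900 + 9168)/48691 = 26068*(1/48691) = 26068/48691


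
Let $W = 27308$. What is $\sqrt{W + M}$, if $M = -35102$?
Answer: $3 i \sqrt{866} \approx 88.284 i$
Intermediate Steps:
$\sqrt{W + M} = \sqrt{27308 - 35102} = \sqrt{-7794} = 3 i \sqrt{866}$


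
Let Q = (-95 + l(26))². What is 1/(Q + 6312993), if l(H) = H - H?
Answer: 1/6322018 ≈ 1.5818e-7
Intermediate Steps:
l(H) = 0
Q = 9025 (Q = (-95 + 0)² = (-95)² = 9025)
1/(Q + 6312993) = 1/(9025 + 6312993) = 1/6322018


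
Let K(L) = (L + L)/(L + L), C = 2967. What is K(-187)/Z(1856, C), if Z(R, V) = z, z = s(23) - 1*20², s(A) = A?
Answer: -1/377 ≈ -0.0026525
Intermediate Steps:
K(L) = 1 (K(L) = (2*L)/((2*L)) = (2*L)*(1/(2*L)) = 1)
z = -377 (z = 23 - 1*20² = 23 - 1*400 = 23 - 400 = -377)
Z(R, V) = -377
K(-187)/Z(1856, C) = 1/(-377) = 1*(-1/377) = -1/377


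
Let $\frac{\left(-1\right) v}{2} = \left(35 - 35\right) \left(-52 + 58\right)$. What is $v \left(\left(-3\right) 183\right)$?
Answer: $0$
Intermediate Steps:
$v = 0$ ($v = - 2 \left(35 - 35\right) \left(-52 + 58\right) = - 2 \cdot 0 \cdot 6 = \left(-2\right) 0 = 0$)
$v \left(\left(-3\right) 183\right) = 0 \left(\left(-3\right) 183\right) = 0 \left(-549\right) = 0$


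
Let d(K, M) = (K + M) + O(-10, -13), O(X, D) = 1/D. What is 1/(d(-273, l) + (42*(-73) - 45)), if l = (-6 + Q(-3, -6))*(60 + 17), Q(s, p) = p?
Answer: -13/56005 ≈ -0.00023212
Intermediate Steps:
l = -924 (l = (-6 - 6)*(60 + 17) = -12*77 = -924)
d(K, M) = -1/13 + K + M (d(K, M) = (K + M) + 1/(-13) = (K + M) - 1/13 = -1/13 + K + M)
1/(d(-273, l) + (42*(-73) - 45)) = 1/((-1/13 - 273 - 924) + (42*(-73) - 45)) = 1/(-15562/13 + (-3066 - 45)) = 1/(-15562/13 - 3111) = 1/(-56005/13) = -13/56005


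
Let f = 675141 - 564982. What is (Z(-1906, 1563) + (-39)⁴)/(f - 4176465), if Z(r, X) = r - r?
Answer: -2313441/4066306 ≈ -0.56893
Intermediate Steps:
Z(r, X) = 0
f = 110159
(Z(-1906, 1563) + (-39)⁴)/(f - 4176465) = (0 + (-39)⁴)/(110159 - 4176465) = (0 + 2313441)/(-4066306) = 2313441*(-1/4066306) = -2313441/4066306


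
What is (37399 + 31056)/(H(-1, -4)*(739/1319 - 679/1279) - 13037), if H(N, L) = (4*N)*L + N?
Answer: -115483653455/21992688337 ≈ -5.2510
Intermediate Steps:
H(N, L) = N + 4*L*N (H(N, L) = 4*L*N + N = N + 4*L*N)
(37399 + 31056)/(H(-1, -4)*(739/1319 - 679/1279) - 13037) = (37399 + 31056)/((-(1 + 4*(-4)))*(739/1319 - 679/1279) - 13037) = 68455/((-(1 - 16))*(739*(1/1319) - 679*1/1279) - 13037) = 68455/((-1*(-15))*(739/1319 - 679/1279) - 13037) = 68455/(15*(49580/1687001) - 13037) = 68455/(743700/1687001 - 13037) = 68455/(-21992688337/1687001) = 68455*(-1687001/21992688337) = -115483653455/21992688337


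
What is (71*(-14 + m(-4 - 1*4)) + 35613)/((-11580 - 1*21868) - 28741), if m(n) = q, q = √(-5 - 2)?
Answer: -34619/62189 - 71*I*√7/62189 ≈ -0.55667 - 0.0030206*I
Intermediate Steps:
q = I*√7 (q = √(-7) = I*√7 ≈ 2.6458*I)
m(n) = I*√7
(71*(-14 + m(-4 - 1*4)) + 35613)/((-11580 - 1*21868) - 28741) = (71*(-14 + I*√7) + 35613)/((-11580 - 1*21868) - 28741) = ((-994 + 71*I*√7) + 35613)/((-11580 - 21868) - 28741) = (34619 + 71*I*√7)/(-33448 - 28741) = (34619 + 71*I*√7)/(-62189) = (34619 + 71*I*√7)*(-1/62189) = -34619/62189 - 71*I*√7/62189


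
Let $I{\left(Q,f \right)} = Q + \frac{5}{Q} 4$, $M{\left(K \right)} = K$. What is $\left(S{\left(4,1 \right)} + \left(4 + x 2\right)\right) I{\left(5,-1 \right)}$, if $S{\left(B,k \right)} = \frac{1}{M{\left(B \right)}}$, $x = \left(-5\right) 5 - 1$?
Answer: $- \frac{1719}{4} \approx -429.75$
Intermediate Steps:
$I{\left(Q,f \right)} = Q + \frac{20}{Q}$
$x = -26$ ($x = -25 - 1 = -26$)
$S{\left(B,k \right)} = \frac{1}{B}$
$\left(S{\left(4,1 \right)} + \left(4 + x 2\right)\right) I{\left(5,-1 \right)} = \left(\frac{1}{4} + \left(4 - 52\right)\right) \left(5 + \frac{20}{5}\right) = \left(\frac{1}{4} + \left(4 - 52\right)\right) \left(5 + 20 \cdot \frac{1}{5}\right) = \left(\frac{1}{4} - 48\right) \left(5 + 4\right) = \left(- \frac{191}{4}\right) 9 = - \frac{1719}{4}$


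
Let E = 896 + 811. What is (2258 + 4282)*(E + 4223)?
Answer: 38782200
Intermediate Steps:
E = 1707
(2258 + 4282)*(E + 4223) = (2258 + 4282)*(1707 + 4223) = 6540*5930 = 38782200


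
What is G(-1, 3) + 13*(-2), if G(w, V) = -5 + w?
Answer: -32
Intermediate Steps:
G(-1, 3) + 13*(-2) = (-5 - 1) + 13*(-2) = -6 - 26 = -32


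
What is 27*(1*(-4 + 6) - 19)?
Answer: -459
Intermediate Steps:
27*(1*(-4 + 6) - 19) = 27*(1*2 - 19) = 27*(2 - 19) = 27*(-17) = -459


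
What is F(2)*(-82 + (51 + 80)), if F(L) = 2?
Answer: 98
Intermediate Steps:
F(2)*(-82 + (51 + 80)) = 2*(-82 + (51 + 80)) = 2*(-82 + 131) = 2*49 = 98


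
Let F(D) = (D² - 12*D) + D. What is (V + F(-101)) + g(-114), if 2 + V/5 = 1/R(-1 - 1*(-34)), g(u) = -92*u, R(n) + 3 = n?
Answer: 130741/6 ≈ 21790.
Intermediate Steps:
F(D) = D² - 11*D
R(n) = -3 + n
V = -59/6 (V = -10 + 5/(-3 + (-1 - 1*(-34))) = -10 + 5/(-3 + (-1 + 34)) = -10 + 5/(-3 + 33) = -10 + 5/30 = -10 + 5*(1/30) = -10 + ⅙ = -59/6 ≈ -9.8333)
(V + F(-101)) + g(-114) = (-59/6 - 101*(-11 - 101)) - 92*(-114) = (-59/6 - 101*(-112)) + 10488 = (-59/6 + 11312) + 10488 = 67813/6 + 10488 = 130741/6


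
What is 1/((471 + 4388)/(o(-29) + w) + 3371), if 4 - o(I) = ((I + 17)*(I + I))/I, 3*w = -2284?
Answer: 2200/7401623 ≈ 0.00029723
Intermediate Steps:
w = -2284/3 (w = (⅓)*(-2284) = -2284/3 ≈ -761.33)
o(I) = -30 - 2*I (o(I) = 4 - (I + 17)*(I + I)/I = 4 - (17 + I)*(2*I)/I = 4 - 2*I*(17 + I)/I = 4 - (34 + 2*I) = 4 + (-34 - 2*I) = -30 - 2*I)
1/((471 + 4388)/(o(-29) + w) + 3371) = 1/((471 + 4388)/((-30 - 2*(-29)) - 2284/3) + 3371) = 1/(4859/((-30 + 58) - 2284/3) + 3371) = 1/(4859/(28 - 2284/3) + 3371) = 1/(4859/(-2200/3) + 3371) = 1/(4859*(-3/2200) + 3371) = 1/(-14577/2200 + 3371) = 1/(7401623/2200) = 2200/7401623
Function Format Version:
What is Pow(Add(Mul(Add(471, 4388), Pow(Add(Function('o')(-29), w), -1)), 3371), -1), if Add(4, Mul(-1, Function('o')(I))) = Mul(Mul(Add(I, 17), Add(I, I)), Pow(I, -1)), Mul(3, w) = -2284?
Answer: Rational(2200, 7401623) ≈ 0.00029723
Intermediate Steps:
w = Rational(-2284, 3) (w = Mul(Rational(1, 3), -2284) = Rational(-2284, 3) ≈ -761.33)
Function('o')(I) = Add(-30, Mul(-2, I)) (Function('o')(I) = Add(4, Mul(-1, Mul(Mul(Add(I, 17), Add(I, I)), Pow(I, -1)))) = Add(4, Mul(-1, Mul(Mul(Add(17, I), Mul(2, I)), Pow(I, -1)))) = Add(4, Mul(-1, Mul(Mul(2, I, Add(17, I)), Pow(I, -1)))) = Add(4, Mul(-1, Add(34, Mul(2, I)))) = Add(4, Add(-34, Mul(-2, I))) = Add(-30, Mul(-2, I)))
Pow(Add(Mul(Add(471, 4388), Pow(Add(Function('o')(-29), w), -1)), 3371), -1) = Pow(Add(Mul(Add(471, 4388), Pow(Add(Add(-30, Mul(-2, -29)), Rational(-2284, 3)), -1)), 3371), -1) = Pow(Add(Mul(4859, Pow(Add(Add(-30, 58), Rational(-2284, 3)), -1)), 3371), -1) = Pow(Add(Mul(4859, Pow(Add(28, Rational(-2284, 3)), -1)), 3371), -1) = Pow(Add(Mul(4859, Pow(Rational(-2200, 3), -1)), 3371), -1) = Pow(Add(Mul(4859, Rational(-3, 2200)), 3371), -1) = Pow(Add(Rational(-14577, 2200), 3371), -1) = Pow(Rational(7401623, 2200), -1) = Rational(2200, 7401623)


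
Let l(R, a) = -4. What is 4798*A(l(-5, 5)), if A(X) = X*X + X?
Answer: 57576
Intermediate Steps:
A(X) = X + X² (A(X) = X² + X = X + X²)
4798*A(l(-5, 5)) = 4798*(-4*(1 - 4)) = 4798*(-4*(-3)) = 4798*12 = 57576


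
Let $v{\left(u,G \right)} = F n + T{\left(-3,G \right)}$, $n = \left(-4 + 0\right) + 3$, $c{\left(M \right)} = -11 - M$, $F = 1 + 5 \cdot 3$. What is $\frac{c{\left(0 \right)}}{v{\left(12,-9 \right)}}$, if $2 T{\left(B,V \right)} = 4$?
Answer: $\frac{11}{14} \approx 0.78571$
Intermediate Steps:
$T{\left(B,V \right)} = 2$ ($T{\left(B,V \right)} = \frac{1}{2} \cdot 4 = 2$)
$F = 16$ ($F = 1 + 15 = 16$)
$n = -1$ ($n = -4 + 3 = -1$)
$v{\left(u,G \right)} = -14$ ($v{\left(u,G \right)} = 16 \left(-1\right) + 2 = -16 + 2 = -14$)
$\frac{c{\left(0 \right)}}{v{\left(12,-9 \right)}} = \frac{-11 - 0}{-14} = \left(-11 + 0\right) \left(- \frac{1}{14}\right) = \left(-11\right) \left(- \frac{1}{14}\right) = \frac{11}{14}$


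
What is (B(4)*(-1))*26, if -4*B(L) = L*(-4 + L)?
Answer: 0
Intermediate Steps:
B(L) = -L*(-4 + L)/4
(B(4)*(-1))*26 = (((1/4)*4*(4 - 1*4))*(-1))*26 = (((1/4)*4*(4 - 4))*(-1))*26 = (((1/4)*4*0)*(-1))*26 = (0*(-1))*26 = 0*26 = 0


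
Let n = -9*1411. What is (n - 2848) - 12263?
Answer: -27810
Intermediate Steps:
n = -12699
(n - 2848) - 12263 = (-12699 - 2848) - 12263 = -15547 - 12263 = -27810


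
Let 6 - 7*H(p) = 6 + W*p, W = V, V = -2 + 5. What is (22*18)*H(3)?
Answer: -3564/7 ≈ -509.14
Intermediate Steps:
V = 3
W = 3
H(p) = -3*p/7 (H(p) = 6/7 - (6 + 3*p)/7 = 6/7 + (-6/7 - 3*p/7) = -3*p/7)
(22*18)*H(3) = (22*18)*(-3/7*3) = 396*(-9/7) = -3564/7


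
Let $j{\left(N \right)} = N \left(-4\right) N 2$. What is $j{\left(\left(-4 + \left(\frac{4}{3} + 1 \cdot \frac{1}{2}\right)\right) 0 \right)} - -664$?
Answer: $664$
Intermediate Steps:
$j{\left(N \right)} = - 8 N^{2}$ ($j{\left(N \right)} = - 4 N N 2 = - 4 N^{2} \cdot 2 = - 8 N^{2}$)
$j{\left(\left(-4 + \left(\frac{4}{3} + 1 \cdot \frac{1}{2}\right)\right) 0 \right)} - -664 = - 8 \left(\left(-4 + \left(\frac{4}{3} + 1 \cdot \frac{1}{2}\right)\right) 0\right)^{2} - -664 = - 8 \left(\left(-4 + \left(4 \cdot \frac{1}{3} + 1 \cdot \frac{1}{2}\right)\right) 0\right)^{2} + 664 = - 8 \left(\left(-4 + \left(\frac{4}{3} + \frac{1}{2}\right)\right) 0\right)^{2} + 664 = - 8 \left(\left(-4 + \frac{11}{6}\right) 0\right)^{2} + 664 = - 8 \left(\left(- \frac{13}{6}\right) 0\right)^{2} + 664 = - 8 \cdot 0^{2} + 664 = \left(-8\right) 0 + 664 = 0 + 664 = 664$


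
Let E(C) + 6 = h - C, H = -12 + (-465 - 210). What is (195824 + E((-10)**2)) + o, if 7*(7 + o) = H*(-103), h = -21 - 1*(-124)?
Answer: 1441459/7 ≈ 2.0592e+5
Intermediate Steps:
h = 103 (h = -21 + 124 = 103)
H = -687 (H = -12 - 675 = -687)
E(C) = 97 - C (E(C) = -6 + (103 - C) = 97 - C)
o = 70712/7 (o = -7 + (-687*(-103))/7 = -7 + (1/7)*70761 = -7 + 70761/7 = 70712/7 ≈ 10102.)
(195824 + E((-10)**2)) + o = (195824 + (97 - 1*(-10)**2)) + 70712/7 = (195824 + (97 - 1*100)) + 70712/7 = (195824 + (97 - 100)) + 70712/7 = (195824 - 3) + 70712/7 = 195821 + 70712/7 = 1441459/7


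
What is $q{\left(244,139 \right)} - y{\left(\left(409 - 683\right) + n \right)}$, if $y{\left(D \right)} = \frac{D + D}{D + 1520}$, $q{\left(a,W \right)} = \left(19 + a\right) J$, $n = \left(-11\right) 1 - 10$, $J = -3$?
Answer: $- \frac{193187}{245} \approx -788.52$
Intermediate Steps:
$n = -21$ ($n = -11 - 10 = -21$)
$q{\left(a,W \right)} = -57 - 3 a$ ($q{\left(a,W \right)} = \left(19 + a\right) \left(-3\right) = -57 - 3 a$)
$y{\left(D \right)} = \frac{2 D}{1520 + D}$
$q{\left(244,139 \right)} - y{\left(\left(409 - 683\right) + n \right)} = \left(-57 - 732\right) - \frac{2 \left(\left(409 - 683\right) - 21\right)}{1520 + \left(\left(409 - 683\right) - 21\right)} = \left(-57 - 732\right) - \frac{2 \left(-274 - 21\right)}{1520 - 295} = -789 - 2 \left(-295\right) \frac{1}{1520 - 295} = -789 - 2 \left(-295\right) \frac{1}{1225} = -789 - - \frac{118}{245} = -789 + \frac{118}{245} = - \frac{193187}{245}$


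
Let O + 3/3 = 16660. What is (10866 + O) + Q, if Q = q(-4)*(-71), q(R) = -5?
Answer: 27880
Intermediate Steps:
O = 16659 (O = -1 + 16660 = 16659)
Q = 355 (Q = -5*(-71) = 355)
(10866 + O) + Q = (10866 + 16659) + 355 = 27525 + 355 = 27880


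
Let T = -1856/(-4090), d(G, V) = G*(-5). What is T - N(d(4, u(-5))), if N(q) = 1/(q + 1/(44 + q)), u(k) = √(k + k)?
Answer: 493592/979555 ≈ 0.50389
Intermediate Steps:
u(k) = √2*√k (u(k) = √(2*k) = √2*√k)
d(G, V) = -5*G
T = 928/2045 (T = -1856*(-1/4090) = 928/2045 ≈ 0.45379)
T - N(d(4, u(-5))) = 928/2045 - (44 - 5*4)/(1 + (-5*4)² + 44*(-5*4)) = 928/2045 - (44 - 20)/(1 + (-20)² + 44*(-20)) = 928/2045 - 24/(1 + 400 - 880) = 928/2045 - 24/(-479) = 928/2045 - (-1)*24/479 = 928/2045 - 1*(-24/479) = 928/2045 + 24/479 = 493592/979555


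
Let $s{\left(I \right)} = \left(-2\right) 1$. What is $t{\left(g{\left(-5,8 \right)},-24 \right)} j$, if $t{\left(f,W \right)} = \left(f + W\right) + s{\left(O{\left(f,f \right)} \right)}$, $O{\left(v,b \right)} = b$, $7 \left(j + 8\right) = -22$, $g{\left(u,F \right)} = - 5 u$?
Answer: $\frac{78}{7} \approx 11.143$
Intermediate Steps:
$j = - \frac{78}{7}$ ($j = -8 + \frac{1}{7} \left(-22\right) = -8 - \frac{22}{7} = - \frac{78}{7} \approx -11.143$)
$s{\left(I \right)} = -2$
$t{\left(f,W \right)} = -2 + W + f$ ($t{\left(f,W \right)} = \left(f + W\right) - 2 = \left(W + f\right) - 2 = -2 + W + f$)
$t{\left(g{\left(-5,8 \right)},-24 \right)} j = \left(-2 - 24 - -25\right) \left(- \frac{78}{7}\right) = \left(-2 - 24 + 25\right) \left(- \frac{78}{7}\right) = \left(-1\right) \left(- \frac{78}{7}\right) = \frac{78}{7}$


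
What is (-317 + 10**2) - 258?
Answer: -475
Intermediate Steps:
(-317 + 10**2) - 258 = (-317 + 100) - 258 = -217 - 258 = -475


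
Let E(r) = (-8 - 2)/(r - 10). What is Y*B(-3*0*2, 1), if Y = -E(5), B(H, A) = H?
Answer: 0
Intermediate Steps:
E(r) = -10/(-10 + r)
Y = -2 (Y = -(-10)/(-10 + 5) = -(-10)/(-5) = -(-10)*(-1)/5 = -1*2 = -2)
Y*B(-3*0*2, 1) = -2*(-3*0)*2 = -0*2 = -2*0 = 0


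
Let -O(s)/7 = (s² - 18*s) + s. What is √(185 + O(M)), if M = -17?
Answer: 3*I*√429 ≈ 62.137*I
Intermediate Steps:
O(s) = -7*s² + 119*s (O(s) = -7*((s² - 18*s) + s) = -7*(s² - 17*s) = -7*s² + 119*s)
√(185 + O(M)) = √(185 + 7*(-17)*(17 - 1*(-17))) = √(185 + 7*(-17)*(17 + 17)) = √(185 + 7*(-17)*34) = √(185 - 4046) = √(-3861) = 3*I*√429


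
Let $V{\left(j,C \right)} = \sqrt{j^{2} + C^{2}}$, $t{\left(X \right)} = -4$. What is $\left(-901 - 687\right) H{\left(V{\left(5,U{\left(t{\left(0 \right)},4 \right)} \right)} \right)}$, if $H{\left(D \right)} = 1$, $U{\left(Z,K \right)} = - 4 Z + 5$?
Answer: $-1588$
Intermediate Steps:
$U{\left(Z,K \right)} = 5 - 4 Z$
$V{\left(j,C \right)} = \sqrt{C^{2} + j^{2}}$
$\left(-901 - 687\right) H{\left(V{\left(5,U{\left(t{\left(0 \right)},4 \right)} \right)} \right)} = \left(-901 - 687\right) 1 = \left(-1588\right) 1 = -1588$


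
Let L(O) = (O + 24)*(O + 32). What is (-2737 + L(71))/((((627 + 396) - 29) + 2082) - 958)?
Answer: 3524/1059 ≈ 3.3277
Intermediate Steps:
L(O) = (24 + O)*(32 + O)
(-2737 + L(71))/((((627 + 396) - 29) + 2082) - 958) = (-2737 + (768 + 71**2 + 56*71))/((((627 + 396) - 29) + 2082) - 958) = (-2737 + (768 + 5041 + 3976))/(((1023 - 29) + 2082) - 958) = (-2737 + 9785)/((994 + 2082) - 958) = 7048/(3076 - 958) = 7048/2118 = 7048*(1/2118) = 3524/1059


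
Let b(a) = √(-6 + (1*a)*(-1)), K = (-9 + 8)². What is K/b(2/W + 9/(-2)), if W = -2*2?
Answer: -I ≈ -1.0*I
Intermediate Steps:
W = -4
K = 1 (K = (-1)² = 1)
b(a) = √(-6 - a) (b(a) = √(-6 + a*(-1)) = √(-6 - a))
K/b(2/W + 9/(-2)) = 1/√(-6 - (2/(-4) + 9/(-2))) = 1/√(-6 - (2*(-¼) + 9*(-½))) = 1/√(-6 - (-½ - 9/2)) = 1/√(-6 - 1*(-5)) = 1/√(-6 + 5) = 1/√(-1) = 1/I = 1*(-I) = -I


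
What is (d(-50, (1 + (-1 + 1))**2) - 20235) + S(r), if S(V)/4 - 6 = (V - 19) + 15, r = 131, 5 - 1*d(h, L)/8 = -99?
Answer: -18871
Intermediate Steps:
d(h, L) = 832 (d(h, L) = 40 - 8*(-99) = 40 + 792 = 832)
S(V) = 8 + 4*V (S(V) = 24 + 4*((V - 19) + 15) = 24 + 4*((-19 + V) + 15) = 24 + 4*(-4 + V) = 24 + (-16 + 4*V) = 8 + 4*V)
(d(-50, (1 + (-1 + 1))**2) - 20235) + S(r) = (832 - 20235) + (8 + 4*131) = -19403 + (8 + 524) = -19403 + 532 = -18871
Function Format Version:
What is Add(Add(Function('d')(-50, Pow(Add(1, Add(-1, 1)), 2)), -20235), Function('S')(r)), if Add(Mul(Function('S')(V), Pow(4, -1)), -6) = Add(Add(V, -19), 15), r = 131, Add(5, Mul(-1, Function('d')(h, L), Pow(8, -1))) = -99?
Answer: -18871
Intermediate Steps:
Function('d')(h, L) = 832 (Function('d')(h, L) = Add(40, Mul(-8, -99)) = Add(40, 792) = 832)
Function('S')(V) = Add(8, Mul(4, V)) (Function('S')(V) = Add(24, Mul(4, Add(Add(V, -19), 15))) = Add(24, Mul(4, Add(Add(-19, V), 15))) = Add(24, Mul(4, Add(-4, V))) = Add(24, Add(-16, Mul(4, V))) = Add(8, Mul(4, V)))
Add(Add(Function('d')(-50, Pow(Add(1, Add(-1, 1)), 2)), -20235), Function('S')(r)) = Add(Add(832, -20235), Add(8, Mul(4, 131))) = Add(-19403, Add(8, 524)) = Add(-19403, 532) = -18871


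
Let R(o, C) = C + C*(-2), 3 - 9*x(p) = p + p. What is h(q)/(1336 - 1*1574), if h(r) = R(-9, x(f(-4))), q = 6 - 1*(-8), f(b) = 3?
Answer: -1/714 ≈ -0.0014006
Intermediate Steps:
x(p) = ⅓ - 2*p/9 (x(p) = ⅓ - (p + p)/9 = ⅓ - 2*p/9)
R(o, C) = -C (R(o, C) = C - 2*C = -C)
q = 14 (q = 6 + 8 = 14)
h(r) = ⅓ (h(r) = -(⅓ - 2/9*3) = -(⅓ - ⅔) = -1*(-⅓) = ⅓)
h(q)/(1336 - 1*1574) = 1/(3*(1336 - 1*1574)) = 1/(3*(1336 - 1574)) = (⅓)/(-238) = (⅓)*(-1/238) = -1/714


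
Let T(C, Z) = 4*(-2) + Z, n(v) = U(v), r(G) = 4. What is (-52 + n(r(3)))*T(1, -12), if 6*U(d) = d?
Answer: 3080/3 ≈ 1026.7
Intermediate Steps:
U(d) = d/6
n(v) = v/6
T(C, Z) = -8 + Z
(-52 + n(r(3)))*T(1, -12) = (-52 + (1/6)*4)*(-8 - 12) = (-52 + 2/3)*(-20) = -154/3*(-20) = 3080/3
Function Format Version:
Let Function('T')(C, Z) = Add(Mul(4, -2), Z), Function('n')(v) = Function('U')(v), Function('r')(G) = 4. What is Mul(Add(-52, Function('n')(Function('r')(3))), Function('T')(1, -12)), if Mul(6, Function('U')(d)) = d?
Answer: Rational(3080, 3) ≈ 1026.7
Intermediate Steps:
Function('U')(d) = Mul(Rational(1, 6), d)
Function('n')(v) = Mul(Rational(1, 6), v)
Function('T')(C, Z) = Add(-8, Z)
Mul(Add(-52, Function('n')(Function('r')(3))), Function('T')(1, -12)) = Mul(Add(-52, Mul(Rational(1, 6), 4)), Add(-8, -12)) = Mul(Add(-52, Rational(2, 3)), -20) = Mul(Rational(-154, 3), -20) = Rational(3080, 3)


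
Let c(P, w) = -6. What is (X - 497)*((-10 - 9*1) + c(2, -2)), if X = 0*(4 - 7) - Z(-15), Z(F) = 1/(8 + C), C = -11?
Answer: 37250/3 ≈ 12417.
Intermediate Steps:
Z(F) = -⅓ (Z(F) = 1/(8 - 11) = 1/(-3) = -⅓)
X = ⅓ (X = 0*(4 - 7) - 1*(-⅓) = 0*(-3) + ⅓ = 0 + ⅓ = ⅓ ≈ 0.33333)
(X - 497)*((-10 - 9*1) + c(2, -2)) = (⅓ - 497)*((-10 - 9*1) - 6) = -1490*((-10 - 9) - 6)/3 = -1490*(-19 - 6)/3 = -1490/3*(-25) = 37250/3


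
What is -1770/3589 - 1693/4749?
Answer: -14481907/17044161 ≈ -0.84967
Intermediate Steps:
-1770/3589 - 1693/4749 = -14481907/17044161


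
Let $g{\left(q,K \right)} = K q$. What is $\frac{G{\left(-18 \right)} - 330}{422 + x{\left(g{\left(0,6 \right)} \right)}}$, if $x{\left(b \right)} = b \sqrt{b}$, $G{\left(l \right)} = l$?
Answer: $- \frac{174}{211} \approx -0.82464$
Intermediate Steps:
$x{\left(b \right)} = b^{\frac{3}{2}}$
$\frac{G{\left(-18 \right)} - 330}{422 + x{\left(g{\left(0,6 \right)} \right)}} = \frac{-18 - 330}{422 + \left(6 \cdot 0\right)^{\frac{3}{2}}} = - \frac{348}{422 + 0^{\frac{3}{2}}} = - \frac{348}{422 + 0} = - \frac{348}{422} = \left(-348\right) \frac{1}{422} = - \frac{174}{211}$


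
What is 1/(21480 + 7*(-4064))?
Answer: -1/6968 ≈ -0.00014351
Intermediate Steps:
1/(21480 + 7*(-4064)) = 1/(21480 - 28448) = 1/(-6968) = -1/6968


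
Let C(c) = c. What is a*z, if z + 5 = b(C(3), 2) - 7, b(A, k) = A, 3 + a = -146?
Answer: 1341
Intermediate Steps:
a = -149 (a = -3 - 146 = -149)
z = -9 (z = -5 + (3 - 7) = -5 - 4 = -9)
a*z = -149*(-9) = 1341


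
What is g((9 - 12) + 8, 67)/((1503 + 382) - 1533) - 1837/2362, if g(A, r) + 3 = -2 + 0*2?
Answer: -329217/415712 ≈ -0.79193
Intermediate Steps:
g(A, r) = -5 (g(A, r) = -3 + (-2 + 0*2) = -3 + (-2 + 0) = -3 - 2 = -5)
g((9 - 12) + 8, 67)/((1503 + 382) - 1533) - 1837/2362 = -5/((1503 + 382) - 1533) - 1837/2362 = -5/(1885 - 1533) - 1837*1/2362 = -5/352 - 1837/2362 = -329217/415712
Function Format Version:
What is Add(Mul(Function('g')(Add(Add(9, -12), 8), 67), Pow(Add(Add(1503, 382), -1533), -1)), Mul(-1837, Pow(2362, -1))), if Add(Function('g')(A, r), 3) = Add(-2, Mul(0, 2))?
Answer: Rational(-329217, 415712) ≈ -0.79193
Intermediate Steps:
Function('g')(A, r) = -5 (Function('g')(A, r) = Add(-3, Add(-2, Mul(0, 2))) = Add(-3, Add(-2, 0)) = Add(-3, -2) = -5)
Add(Mul(Function('g')(Add(Add(9, -12), 8), 67), Pow(Add(Add(1503, 382), -1533), -1)), Mul(-1837, Pow(2362, -1))) = Add(Mul(-5, Pow(Add(Add(1503, 382), -1533), -1)), Mul(-1837, Pow(2362, -1))) = Add(Mul(-5, Pow(Add(1885, -1533), -1)), Mul(-1837, Rational(1, 2362))) = Add(Mul(-5, Pow(352, -1)), Rational(-1837, 2362)) = Add(Mul(-5, Rational(1, 352)), Rational(-1837, 2362)) = Add(Rational(-5, 352), Rational(-1837, 2362)) = Rational(-329217, 415712)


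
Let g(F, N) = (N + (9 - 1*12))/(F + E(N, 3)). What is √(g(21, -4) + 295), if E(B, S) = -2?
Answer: 3*√11818/19 ≈ 17.165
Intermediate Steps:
g(F, N) = (-3 + N)/(-2 + F) (g(F, N) = (N + (9 - 1*12))/(F - 2) = (N + (9 - 12))/(-2 + F) = (N - 3)/(-2 + F) = (-3 + N)/(-2 + F))
√(g(21, -4) + 295) = √((-3 - 4)/(-2 + 21) + 295) = √(-7/19 + 295) = √(5598/19) = 3*√11818/19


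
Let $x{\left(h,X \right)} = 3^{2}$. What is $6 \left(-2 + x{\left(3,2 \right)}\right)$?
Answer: $42$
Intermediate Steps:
$x{\left(h,X \right)} = 9$
$6 \left(-2 + x{\left(3,2 \right)}\right) = 6 \left(-2 + 9\right) = 6 \cdot 7 = 42$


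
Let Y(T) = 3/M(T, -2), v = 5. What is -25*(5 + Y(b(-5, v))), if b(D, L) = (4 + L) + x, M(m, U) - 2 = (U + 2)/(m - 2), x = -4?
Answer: -325/2 ≈ -162.50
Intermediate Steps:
M(m, U) = 2 + (2 + U)/(-2 + m) (M(m, U) = 2 + (U + 2)/(m - 2) = 2 + (2 + U)/(-2 + m))
b(D, L) = L (b(D, L) = (4 + L) - 4 = L)
Y(T) = 3*(-2 + T)/(-4 + 2*T) (Y(T) = 3/(((-2 - 2 + 2*T)/(-2 + T))) = 3/(((-4 + 2*T)/(-2 + T))) = 3*((-2 + T)/(-4 + 2*T)) = 3*(-2 + T)/(-4 + 2*T))
-25*(5 + Y(b(-5, v))) = -25*(5 + 3/2) = -25*13/2 = -325/2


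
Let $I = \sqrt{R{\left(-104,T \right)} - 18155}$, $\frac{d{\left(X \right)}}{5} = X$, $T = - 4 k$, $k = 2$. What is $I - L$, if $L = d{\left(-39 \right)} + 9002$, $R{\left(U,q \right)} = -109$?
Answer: $-8807 + 2 i \sqrt{4566} \approx -8807.0 + 135.14 i$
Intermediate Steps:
$T = -8$ ($T = \left(-4\right) 2 = -8$)
$d{\left(X \right)} = 5 X$
$I = 2 i \sqrt{4566}$ ($I = \sqrt{-109 - 18155} = \sqrt{-18264} = 2 i \sqrt{4566} \approx 135.14 i$)
$L = 8807$ ($L = 5 \left(-39\right) + 9002 = -195 + 9002 = 8807$)
$I - L = 2 i \sqrt{4566} - 8807 = -8807 + 2 i \sqrt{4566}$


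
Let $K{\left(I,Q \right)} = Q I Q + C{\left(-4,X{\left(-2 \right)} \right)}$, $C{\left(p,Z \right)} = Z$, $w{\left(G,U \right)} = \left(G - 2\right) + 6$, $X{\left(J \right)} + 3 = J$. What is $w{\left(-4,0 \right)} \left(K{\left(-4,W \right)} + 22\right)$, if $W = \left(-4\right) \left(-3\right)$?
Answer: $0$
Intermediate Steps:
$X{\left(J \right)} = -3 + J$
$w{\left(G,U \right)} = 4 + G$ ($w{\left(G,U \right)} = \left(-2 + G\right) + 6 = 4 + G$)
$W = 12$
$K{\left(I,Q \right)} = -5 + I Q^{2}$ ($K{\left(I,Q \right)} = Q I Q - 5 = I Q Q - 5 = I Q^{2} - 5 = -5 + I Q^{2}$)
$w{\left(-4,0 \right)} \left(K{\left(-4,W \right)} + 22\right) = \left(4 - 4\right) \left(\left(-5 - 4 \cdot 12^{2}\right) + 22\right) = 0 \left(\left(-5 - 576\right) + 22\right) = 0 \left(-581 + 22\right) = 0 \left(-559\right) = 0$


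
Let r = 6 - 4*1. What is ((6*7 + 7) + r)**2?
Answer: 2601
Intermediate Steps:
r = 2 (r = 6 - 4 = 2)
((6*7 + 7) + r)**2 = ((6*7 + 7) + 2)**2 = ((42 + 7) + 2)**2 = (49 + 2)**2 = 51**2 = 2601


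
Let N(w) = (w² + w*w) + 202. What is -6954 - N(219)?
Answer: -103078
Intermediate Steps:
N(w) = 202 + 2*w² (N(w) = (w² + w²) + 202 = 2*w² + 202 = 202 + 2*w²)
-6954 - N(219) = -6954 - (202 + 2*219²) = -6954 - (202 + 2*47961) = -6954 - (202 + 95922) = -6954 - 1*96124 = -6954 - 96124 = -103078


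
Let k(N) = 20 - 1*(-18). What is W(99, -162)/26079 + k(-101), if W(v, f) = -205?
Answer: 990797/26079 ≈ 37.992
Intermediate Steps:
k(N) = 38 (k(N) = 20 + 18 = 38)
W(99, -162)/26079 + k(-101) = -205/26079 + 38 = 990797/26079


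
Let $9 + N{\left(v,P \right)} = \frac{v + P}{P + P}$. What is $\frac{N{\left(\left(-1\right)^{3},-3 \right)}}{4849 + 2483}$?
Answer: $- \frac{25}{21996} \approx -0.0011366$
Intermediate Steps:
$N{\left(v,P \right)} = -9 + \frac{P + v}{2 P}$ ($N{\left(v,P \right)} = -9 + \frac{v + P}{P + P} = -9 + \frac{P + v}{2 P}$)
$\frac{N{\left(\left(-1\right)^{3},-3 \right)}}{4849 + 2483} = \frac{\frac{1}{2} \frac{1}{-3} \left(\left(-1\right)^{3} - -51\right)}{4849 + 2483} = \frac{\frac{1}{2} \left(- \frac{1}{3}\right) \left(-1 + 51\right)}{7332} = \frac{1}{2} \left(- \frac{1}{3}\right) 50 \cdot \frac{1}{7332} = \left(- \frac{25}{3}\right) \frac{1}{7332} = - \frac{25}{21996}$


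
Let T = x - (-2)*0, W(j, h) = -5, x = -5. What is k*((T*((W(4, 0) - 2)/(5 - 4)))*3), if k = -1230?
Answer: -129150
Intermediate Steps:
T = -5 (T = -5 - (-2)*0 = -5 - 1*0 = -5 + 0 = -5)
k*((T*((W(4, 0) - 2)/(5 - 4)))*3) = -1230*(-5*(-5 - 2)/(5 - 4))*3 = -1230*(-(-35)/1)*3 = -1230*(-(-35))*3 = -1230*(-5*(-7))*3 = -43050*3 = -1230*105 = -129150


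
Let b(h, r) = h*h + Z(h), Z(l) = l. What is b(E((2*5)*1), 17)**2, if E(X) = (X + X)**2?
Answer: 25728160000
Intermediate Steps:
E(X) = 4*X**2 (E(X) = (2*X)**2 = 4*X**2)
b(h, r) = h + h**2 (b(h, r) = h*h + h = h**2 + h = h + h**2)
b(E((2*5)*1), 17)**2 = ((4*((2*5)*1)**2)*(1 + 4*((2*5)*1)**2))**2 = ((4*(10*1)**2)*(1 + 4*(10*1)**2))**2 = ((4*10**2)*(1 + 4*10**2))**2 = ((4*100)*(1 + 4*100))**2 = (400*(1 + 400))**2 = (400*401)**2 = 160400**2 = 25728160000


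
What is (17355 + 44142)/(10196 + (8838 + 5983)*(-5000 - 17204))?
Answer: -61497/329075288 ≈ -0.00018688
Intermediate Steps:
(17355 + 44142)/(10196 + (8838 + 5983)*(-5000 - 17204)) = 61497/(10196 + 14821*(-22204)) = 61497/(10196 - 329085484) = 61497/(-329075288) = 61497*(-1/329075288) = -61497/329075288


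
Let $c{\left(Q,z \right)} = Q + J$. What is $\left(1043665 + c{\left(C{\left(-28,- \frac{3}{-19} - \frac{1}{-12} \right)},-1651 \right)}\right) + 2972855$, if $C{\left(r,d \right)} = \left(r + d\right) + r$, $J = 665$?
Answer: $\frac{915905467}{228} \approx 4.0171 \cdot 10^{6}$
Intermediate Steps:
$C{\left(r,d \right)} = d + 2 r$ ($C{\left(r,d \right)} = \left(d + r\right) + r = d + 2 r$)
$c{\left(Q,z \right)} = 665 + Q$ ($c{\left(Q,z \right)} = Q + 665 = 665 + Q$)
$\left(1043665 + c{\left(C{\left(-28,- \frac{3}{-19} - \frac{1}{-12} \right)},-1651 \right)}\right) + 2972855 = \left(1043665 + \left(665 + \left(\left(- \frac{3}{-19} - \frac{1}{-12}\right) + 2 \left(-28\right)\right)\right)\right) + 2972855 = \left(1043665 + \left(665 - \frac{12713}{228}\right)\right) + 2972855 = \left(1043665 + \frac{138907}{228}\right) + 2972855 = \frac{238094527}{228} + 2972855 = \frac{915905467}{228}$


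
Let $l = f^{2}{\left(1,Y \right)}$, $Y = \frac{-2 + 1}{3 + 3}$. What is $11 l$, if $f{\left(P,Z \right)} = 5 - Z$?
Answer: $\frac{10571}{36} \approx 293.64$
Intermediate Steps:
$Y = - \frac{1}{6} \approx -0.16667$
$l = \frac{961}{36}$ ($l = \left(5 - - \frac{1}{6}\right)^{2} = \left(5 + \frac{1}{6}\right)^{2} = \left(\frac{31}{6}\right)^{2} = \frac{961}{36} \approx 26.694$)
$11 l = 11 \cdot \frac{961}{36} = \frac{10571}{36}$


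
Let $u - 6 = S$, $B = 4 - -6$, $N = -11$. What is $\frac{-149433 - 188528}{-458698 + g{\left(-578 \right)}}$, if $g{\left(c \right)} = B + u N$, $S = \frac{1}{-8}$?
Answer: $\frac{2703688}{3670021} \approx 0.7367$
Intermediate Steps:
$B = 10$ ($B = 4 + 6 = 10$)
$S = - \frac{1}{8} \approx -0.125$
$u = \frac{47}{8}$ ($u = 6 - \frac{1}{8} = \frac{47}{8} \approx 5.875$)
$g{\left(c \right)} = - \frac{437}{8}$ ($g{\left(c \right)} = 10 + \frac{47}{8} \left(-11\right) = 10 - \frac{517}{8} = - \frac{437}{8}$)
$\frac{-149433 - 188528}{-458698 + g{\left(-578 \right)}} = \frac{-149433 - 188528}{-458698 - \frac{437}{8}} = - \frac{337961}{- \frac{3670021}{8}} = \left(-337961\right) \left(- \frac{8}{3670021}\right) = \frac{2703688}{3670021}$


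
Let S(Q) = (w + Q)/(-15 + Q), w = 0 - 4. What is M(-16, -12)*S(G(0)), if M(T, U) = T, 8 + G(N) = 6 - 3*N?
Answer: -96/17 ≈ -5.6471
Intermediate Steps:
G(N) = -2 - 3*N (G(N) = -8 + (6 - 3*N) = -2 - 3*N)
w = -4
S(Q) = (-4 + Q)/(-15 + Q)
M(-16, -12)*S(G(0)) = -16*(-4 + (-2 - 3*0))/(-15 + (-2 - 3*0)) = -16*(-4 + (-2 + 0))/(-15 + (-2 + 0)) = -16*(-4 - 2)/(-15 - 2) = -16*(-6)/(-17) = -(-16)*(-6)/17 = -16*6/17 = -96/17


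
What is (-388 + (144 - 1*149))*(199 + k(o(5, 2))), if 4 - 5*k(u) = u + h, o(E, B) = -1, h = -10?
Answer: -79386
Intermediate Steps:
k(u) = 14/5 - u/5 (k(u) = ⅘ - (u - 10)/5 = ⅘ - (-10 + u)/5 = ⅘ + (2 - u/5) = 14/5 - u/5)
(-388 + (144 - 1*149))*(199 + k(o(5, 2))) = (-388 + (144 - 1*149))*(199 + (14/5 - ⅕*(-1))) = (-388 + (144 - 149))*(199 + (14/5 + ⅕)) = (-388 - 5)*(199 + 3) = -393*202 = -79386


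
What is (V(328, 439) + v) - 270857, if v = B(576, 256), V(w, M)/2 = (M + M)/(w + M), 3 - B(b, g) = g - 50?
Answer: -207901264/767 ≈ -2.7106e+5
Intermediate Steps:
B(b, g) = 53 - g (B(b, g) = 3 - (g - 50) = 3 - (-50 + g) = 3 + (50 - g) = 53 - g)
V(w, M) = 4*M/(M + w) (V(w, M) = 2*((M + M)/(w + M)) = 2*((2*M)/(M + w)) = 2*(2*M/(M + w)) = 4*M/(M + w))
v = -203 (v = 53 - 1*256 = 53 - 256 = -203)
(V(328, 439) + v) - 270857 = (4*439/(439 + 328) - 203) - 270857 = (4*439/767 - 203) - 270857 = (4*439*(1/767) - 203) - 270857 = (1756/767 - 203) - 270857 = -153945/767 - 270857 = -207901264/767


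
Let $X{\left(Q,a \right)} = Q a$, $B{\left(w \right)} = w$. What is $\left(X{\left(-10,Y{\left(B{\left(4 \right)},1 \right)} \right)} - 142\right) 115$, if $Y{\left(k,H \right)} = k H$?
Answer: $-20930$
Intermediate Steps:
$Y{\left(k,H \right)} = H k$
$\left(X{\left(-10,Y{\left(B{\left(4 \right)},1 \right)} \right)} - 142\right) 115 = \left(- 10 \cdot 1 \cdot 4 - 142\right) 115 = \left(\left(-10\right) 4 - 142\right) 115 = \left(-40 - 142\right) 115 = \left(-182\right) 115 = -20930$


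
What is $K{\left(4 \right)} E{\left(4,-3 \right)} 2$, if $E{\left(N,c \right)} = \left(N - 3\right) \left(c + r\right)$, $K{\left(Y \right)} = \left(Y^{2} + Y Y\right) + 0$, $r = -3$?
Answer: $-384$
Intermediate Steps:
$K{\left(Y \right)} = 2 Y^{2}$ ($K{\left(Y \right)} = \left(Y^{2} + Y^{2}\right) + 0 = 2 Y^{2} + 0 = 2 Y^{2}$)
$E{\left(N,c \right)} = \left(-3 + N\right) \left(-3 + c\right)$ ($E{\left(N,c \right)} = \left(N - 3\right) \left(c - 3\right) = \left(-3 + N\right) \left(-3 + c\right)$)
$K{\left(4 \right)} E{\left(4,-3 \right)} 2 = 2 \cdot 4^{2} \left(9 - 12 - -9 + 4 \left(-3\right)\right) 2 = 2 \cdot 16 \left(9 - 12 + 9 - 12\right) 2 = 32 \left(-6\right) 2 = \left(-192\right) 2 = -384$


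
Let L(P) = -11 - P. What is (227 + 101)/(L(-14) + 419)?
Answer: 164/211 ≈ 0.77725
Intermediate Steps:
(227 + 101)/(L(-14) + 419) = (227 + 101)/((-11 - 1*(-14)) + 419) = 328/((-11 + 14) + 419) = 328/(3 + 419) = 328/422 = 328*(1/422) = 164/211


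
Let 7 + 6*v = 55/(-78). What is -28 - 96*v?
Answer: 3716/39 ≈ 95.282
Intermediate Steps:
v = -601/468 (v = -7/6 + (55/(-78))/6 = -7/6 + (55*(-1/78))/6 = -7/6 + (⅙)*(-55/78) = -7/6 - 55/468 = -601/468 ≈ -1.2842)
-28 - 96*v = -28 - 96*(-601/468) = -28 + 4808/39 = 3716/39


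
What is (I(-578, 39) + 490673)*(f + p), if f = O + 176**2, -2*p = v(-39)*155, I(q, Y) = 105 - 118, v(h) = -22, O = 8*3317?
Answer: 29055413220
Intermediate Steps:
O = 26536
I(q, Y) = -13
p = 1705 (p = -(-11)*155 = -1/2*(-3410) = 1705)
f = 57512 (f = 26536 + 176**2 = 26536 + 30976 = 57512)
(I(-578, 39) + 490673)*(f + p) = (-13 + 490673)*(57512 + 1705) = 490660*59217 = 29055413220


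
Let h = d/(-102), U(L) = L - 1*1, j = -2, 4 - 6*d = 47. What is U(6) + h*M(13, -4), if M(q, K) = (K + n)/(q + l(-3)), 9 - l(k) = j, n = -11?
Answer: 24265/4896 ≈ 4.9561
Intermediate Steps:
d = -43/6 (d = ⅔ - ⅙*47 = ⅔ - 47/6 = -43/6 ≈ -7.1667)
l(k) = 11 (l(k) = 9 - 1*(-2) = 9 + 2 = 11)
U(L) = -1 + L (U(L) = L - 1 = -1 + L)
h = 43/612 (h = -43/6/(-102) = -43/6*(-1/102) = 43/612 ≈ 0.070261)
M(q, K) = (-11 + K)/(11 + q) (M(q, K) = (K - 11)/(q + 11) = (-11 + K)/(11 + q))
U(6) + h*M(13, -4) = (-1 + 6) + 43*((-11 - 4)/(11 + 13))/612 = 5 + 43*(-15/24)/612 = 5 + 43*((1/24)*(-15))/612 = 5 + (43/612)*(-5/8) = 5 - 215/4896 = 24265/4896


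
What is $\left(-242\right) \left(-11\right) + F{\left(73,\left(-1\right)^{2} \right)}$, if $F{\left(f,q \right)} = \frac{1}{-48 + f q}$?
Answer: $\frac{66551}{25} \approx 2662.0$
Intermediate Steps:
$\left(-242\right) \left(-11\right) + F{\left(73,\left(-1\right)^{2} \right)} = \left(-242\right) \left(-11\right) + \frac{1}{-48 + 73 \left(-1\right)^{2}} = 2662 + \frac{1}{-48 + 73 \cdot 1} = 2662 + \frac{1}{-48 + 73} = 2662 + \frac{1}{25} = \frac{66551}{25}$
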